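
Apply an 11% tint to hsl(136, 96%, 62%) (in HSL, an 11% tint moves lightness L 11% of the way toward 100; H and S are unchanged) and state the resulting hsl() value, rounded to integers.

hsl(136, 96%, 66%)

L moves 11% from 62 toward 100: 62 + 4.18 = 66.18 → 66.
H and S are unchanged.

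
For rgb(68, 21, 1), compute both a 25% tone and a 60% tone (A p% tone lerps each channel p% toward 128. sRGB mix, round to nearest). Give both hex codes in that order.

25% tone:
  R: 68 + 0.25×(128−68) = 68 + 15 = 83 → 83
  G: 21 + 0.25×(128−21) = 21 + 26.75 = 47.75 → 48
  B: 1 + 31.75 = 32.75 → 33
  → #533021
60% tone:
  R: 68 + 36 = 104 → 104
  G: 21 + 0.6×(128−21) = 21 + 64.2 = 85.2 → 85
  B: 1 + 0.6×(128−1) = 1 + 76.2 = 77.2 → 77
  → #68554D

#533021, #68554D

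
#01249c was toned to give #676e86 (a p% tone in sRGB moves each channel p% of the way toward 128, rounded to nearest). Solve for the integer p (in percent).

#01249c is rgb(1, 36, 156); #676e86 is rgb(103, 110, 134).
On the R channel (widest range): 103 ≈ 1 + (p/100)(128 − 1), so p ≈ 100×(103 − 1)/(128 − 1) = 10200/127 = 80.31.
p = 80 reproduces all three channels after rounding.

80%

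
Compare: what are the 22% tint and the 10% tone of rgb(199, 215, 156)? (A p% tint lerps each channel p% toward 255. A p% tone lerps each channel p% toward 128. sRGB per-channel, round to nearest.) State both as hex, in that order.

#d3e0b2, #c0ce99

22% tint:
  R: 199 + 0.22×(255−199) = 199 + 12.32 = 211.32 → 211
  G: 215 + 8.8 = 223.8 → 224
  B: 156 + 0.22×(255−156) = 156 + 21.78 = 177.78 → 178
  → #d3e0b2
10% tone:
  R: 199 + 0.1×(128−199) = 199 − 7.1 = 191.9 → 192
  G: 215 + 0.1×(128−215) = 215 − 8.7 = 206.3 → 206
  B: 156 + 0.1×(128−156) = 156 − 2.8 = 153.2 → 153
  → #c0ce99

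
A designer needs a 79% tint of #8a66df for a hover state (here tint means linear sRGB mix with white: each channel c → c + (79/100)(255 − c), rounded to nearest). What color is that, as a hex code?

#e6dff8

#8a66df is rgb(138, 102, 223).
A 79% tint moves each channel 79% toward 255:
  R: 138 + 92.43 = 230.43 → 230
  G: 102 + 0.79×(255−102) = 102 + 120.87 = 222.87 → 223
  B: 223 + 25.28 = 248.28 → 248
rgb(230, 223, 248) = #e6dff8.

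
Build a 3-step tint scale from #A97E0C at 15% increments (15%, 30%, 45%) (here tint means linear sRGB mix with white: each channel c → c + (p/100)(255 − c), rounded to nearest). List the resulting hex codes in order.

#B69130, #C3A555, #D0B879

#A97E0C is rgb(169, 126, 12).
15%: (169 + 12.9 = 181.9→182, 126 + 19.35 = 145.35→145, 12 + 36.45 = 48.45→48) → #B69130
30%: (169 + 25.8 = 194.8→195, 126 + 38.7 = 164.7→165, 12 + 72.9 = 84.9→85) → #C3A555
45%: (169 + 38.7 = 207.7→208, 126 + 58.05 = 184.05→184, 12 + 109.35 = 121.35→121) → #D0B879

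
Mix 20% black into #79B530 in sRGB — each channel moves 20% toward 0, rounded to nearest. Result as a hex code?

#619126

#79B530 is rgb(121, 181, 48).
Lerp each channel 20% toward 0:
  R: 121 − 24.2 = 96.8 → 97
  G: 181 + 0.2×(0−181) = 181 − 36.2 = 144.8 → 145
  B: 48 + 0.2×(0−48) = 48 − 9.6 = 38.4 → 38
rgb(97, 145, 38) = #619126.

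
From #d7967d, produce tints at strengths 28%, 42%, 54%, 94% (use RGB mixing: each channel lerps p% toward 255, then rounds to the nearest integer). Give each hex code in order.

#e2b3a1, #e8c2b4, #edcfc3, #fdf9f7

#d7967d is rgb(215, 150, 125).
28%: (215 + 11.2 = 226.2→226, 150 + 29.4 = 179.4→179, 125 + 36.4 = 161.4→161) → #e2b3a1
42%: (215 + 16.8 = 231.8→232, 150 + 44.1 = 194.1→194, 125 + 54.6 = 179.6→180) → #e8c2b4
54%: (215 + 21.6 = 236.6→237, 150 + 56.7 = 206.7→207, 125 + 70.2 = 195.2→195) → #edcfc3
94%: (215 + 37.6 = 252.6→253, 150 + 98.7 = 248.7→249, 125 + 122.2 = 247.2→247) → #fdf9f7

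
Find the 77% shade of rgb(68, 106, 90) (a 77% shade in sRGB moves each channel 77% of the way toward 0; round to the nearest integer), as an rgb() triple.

A 77% shade moves each channel 77% toward 0:
  R: 68 + 0.77×(0−68) = 68 − 52.36 = 15.64 → 16
  G: 106 − 81.62 = 24.38 → 24
  B: 90 − 69.3 = 20.7 → 21

rgb(16, 24, 21)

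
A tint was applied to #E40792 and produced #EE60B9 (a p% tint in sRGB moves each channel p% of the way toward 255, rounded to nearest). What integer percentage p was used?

36%

#E40792 is rgb(228, 7, 146); #EE60B9 is rgb(238, 96, 185).
On the G channel (widest range): 96 ≈ 7 + (p/100)(255 − 7), so p ≈ 100×(96 − 7)/(255 − 7) = 8900/248 = 35.89.
p = 36 reproduces all three channels after rounding.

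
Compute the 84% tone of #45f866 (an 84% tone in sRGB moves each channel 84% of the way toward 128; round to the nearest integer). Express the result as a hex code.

#45f866 is rgb(69, 248, 102).
An 84% tone moves each channel 84% toward 128:
  R: 69 + 49.56 = 118.56 → 119
  G: 248 − 100.8 = 147.2 → 147
  B: 102 + 21.84 = 123.84 → 124
rgb(119, 147, 124) = #77937c.

#77937c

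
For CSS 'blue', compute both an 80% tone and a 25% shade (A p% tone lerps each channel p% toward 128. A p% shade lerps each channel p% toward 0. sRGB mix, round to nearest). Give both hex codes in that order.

#666699, #0000BF

CSS blue is rgb(0, 0, 255).
80% tone:
  R: 0 + 102.4 = 102.4 → 102
  G: 0 + 0.8×(128−0) = 0 + 102.4 = 102.4 → 102
  B: 255 − 101.6 = 153.4 → 153
  → #666699
25% shade:
  R: 0 + 0 = 0 → 0
  G: 0 + 0.25×(0−0) = 0 + 0 = 0 → 0
  B: 255 + 0.25×(0−255) = 255 − 63.75 = 191.25 → 191
  → #0000BF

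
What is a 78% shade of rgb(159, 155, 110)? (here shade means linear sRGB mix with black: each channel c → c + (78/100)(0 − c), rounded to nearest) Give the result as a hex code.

Lerp each channel 78% toward 0:
  R: 159 − 124.02 = 34.98 → 35
  G: 155 + 0.78×(0−155) = 155 − 120.9 = 34.1 → 34
  B: 110 + 0.78×(0−110) = 110 − 85.8 = 24.2 → 24
rgb(35, 34, 24) = #232218.

#232218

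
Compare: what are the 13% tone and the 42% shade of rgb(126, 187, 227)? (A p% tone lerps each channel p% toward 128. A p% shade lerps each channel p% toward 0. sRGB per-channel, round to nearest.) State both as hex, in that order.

#7EB3D6, #496C84

13% tone:
  R: 126 + 0.26 = 126.26 → 126
  G: 187 + 0.13×(128−187) = 187 − 7.67 = 179.33 → 179
  B: 227 + 0.13×(128−227) = 227 − 12.87 = 214.13 → 214
  → #7EB3D6
42% shade:
  R: 126 + 0.42×(0−126) = 126 − 52.92 = 73.08 → 73
  G: 187 + 0.42×(0−187) = 187 − 78.54 = 108.46 → 108
  B: 227 − 95.34 = 131.66 → 132
  → #496C84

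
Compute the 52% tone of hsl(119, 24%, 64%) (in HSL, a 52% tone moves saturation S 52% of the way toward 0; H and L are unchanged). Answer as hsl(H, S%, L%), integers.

hsl(119, 12%, 64%)

S moves 52% from 24 toward 0: 24 − 12.48 = 11.52 → 12.
H and L are unchanged.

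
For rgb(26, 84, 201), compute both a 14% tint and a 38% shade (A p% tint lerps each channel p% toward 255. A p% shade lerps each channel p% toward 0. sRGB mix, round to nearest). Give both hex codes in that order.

14% tint:
  R: 26 + 0.14×(255−26) = 26 + 32.06 = 58.06 → 58
  G: 84 + 23.94 = 107.94 → 108
  B: 201 + 0.14×(255−201) = 201 + 7.56 = 208.56 → 209
  → #3A6CD1
38% shade:
  R: 26 + 0.38×(0−26) = 26 − 9.88 = 16.12 → 16
  G: 84 + 0.38×(0−84) = 84 − 31.92 = 52.08 → 52
  B: 201 − 76.38 = 124.62 → 125
  → #10347D

#3A6CD1, #10347D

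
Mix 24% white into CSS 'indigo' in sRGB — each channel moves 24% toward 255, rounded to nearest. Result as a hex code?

CSS indigo is rgb(75, 0, 130).
A 24% tint moves each channel 24% toward 255:
  R: 75 + 0.24×(255−75) = 75 + 43.2 = 118.2 → 118
  G: 0 + 61.2 = 61.2 → 61
  B: 130 + 0.24×(255−130) = 130 + 30 = 160 → 160
rgb(118, 61, 160) = #763DA0.

#763DA0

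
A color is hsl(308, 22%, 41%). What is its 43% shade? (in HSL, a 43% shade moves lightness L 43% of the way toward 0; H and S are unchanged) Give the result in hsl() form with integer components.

L moves 43% from 41 toward 0: 41 − 17.63 = 23.37 → 23.
H and S are unchanged.

hsl(308, 22%, 23%)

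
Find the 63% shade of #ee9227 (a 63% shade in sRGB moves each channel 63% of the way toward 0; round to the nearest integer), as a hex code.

#ee9227 is rgb(238, 146, 39).
Lerp each channel 63% toward 0:
  R: 238 + 0.63×(0−238) = 238 − 149.94 = 88.06 → 88
  G: 146 − 91.98 = 54.02 → 54
  B: 39 − 24.57 = 14.43 → 14
rgb(88, 54, 14) = #58360e.

#58360e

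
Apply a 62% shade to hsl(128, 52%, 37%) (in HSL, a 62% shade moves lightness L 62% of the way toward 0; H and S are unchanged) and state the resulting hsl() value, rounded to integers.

L moves 62% from 37 toward 0: 37 − 22.94 = 14.06 → 14.
H and S are unchanged.

hsl(128, 52%, 14%)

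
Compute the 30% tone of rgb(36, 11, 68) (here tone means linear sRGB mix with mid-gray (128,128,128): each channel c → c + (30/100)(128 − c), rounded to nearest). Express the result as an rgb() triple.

Lerp each channel 30% toward 128:
  R: 36 + 27.6 = 63.6 → 64
  G: 11 + 35.1 = 46.1 → 46
  B: 68 + 0.3×(128−68) = 68 + 18 = 86 → 86

rgb(64, 46, 86)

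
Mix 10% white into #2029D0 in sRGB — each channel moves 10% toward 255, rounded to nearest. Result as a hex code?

#363ED5

#2029D0 is rgb(32, 41, 208).
Per channel, c → c + 0.1(255 − c):
  R: 32 + 22.3 = 54.3 → 54
  G: 41 + 0.1×(255−41) = 41 + 21.4 = 62.4 → 62
  B: 208 + 4.7 = 212.7 → 213
rgb(54, 62, 213) = #363ED5.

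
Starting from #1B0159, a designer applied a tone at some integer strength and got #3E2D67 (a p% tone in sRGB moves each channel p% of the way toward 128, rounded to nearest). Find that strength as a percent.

#1B0159 is rgb(27, 1, 89); #3E2D67 is rgb(62, 45, 103).
On the G channel (widest range): 45 ≈ 1 + (p/100)(128 − 1), so p ≈ 100×(45 − 1)/(128 − 1) = 4400/127 = 34.65.
p = 35 reproduces all three channels after rounding.

35%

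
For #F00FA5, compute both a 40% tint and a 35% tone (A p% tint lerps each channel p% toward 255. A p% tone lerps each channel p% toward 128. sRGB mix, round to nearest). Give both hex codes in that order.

#F66FC9, #C93798

#F00FA5 is rgb(240, 15, 165).
40% tint:
  R: 240 + 6 = 246 → 246
  G: 15 + 96 = 111 → 111
  B: 165 + 0.4×(255−165) = 165 + 36 = 201 → 201
  → #F66FC9
35% tone:
  R: 240 + 0.35×(128−240) = 240 − 39.2 = 200.8 → 201
  G: 15 + 0.35×(128−15) = 15 + 39.55 = 54.55 → 55
  B: 165 + 0.35×(128−165) = 165 − 12.95 = 152.05 → 152
  → #C93798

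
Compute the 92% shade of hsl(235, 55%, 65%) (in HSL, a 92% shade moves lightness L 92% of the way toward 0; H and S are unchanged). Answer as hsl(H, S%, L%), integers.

L moves 92% from 65 toward 0: 65 − 59.8 = 5.2 → 5.
H and S are unchanged.

hsl(235, 55%, 5%)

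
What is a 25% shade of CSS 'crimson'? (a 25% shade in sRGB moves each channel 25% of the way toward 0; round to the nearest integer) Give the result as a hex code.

CSS crimson is rgb(220, 20, 60).
Per channel, c → c + 0.25(0 − c):
  R: 220 − 55 = 165 → 165
  G: 20 + 0.25×(0−20) = 20 − 5 = 15 → 15
  B: 60 − 15 = 45 → 45
rgb(165, 15, 45) = #A50F2D.

#A50F2D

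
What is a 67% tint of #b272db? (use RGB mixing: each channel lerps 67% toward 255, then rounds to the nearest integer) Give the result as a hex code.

#b272db is rgb(178, 114, 219).
Lerp each channel 67% toward 255:
  R: 178 + 51.59 = 229.59 → 230
  G: 114 + 94.47 = 208.47 → 208
  B: 219 + 0.67×(255−219) = 219 + 24.12 = 243.12 → 243
rgb(230, 208, 243) = #e6d0f3.

#e6d0f3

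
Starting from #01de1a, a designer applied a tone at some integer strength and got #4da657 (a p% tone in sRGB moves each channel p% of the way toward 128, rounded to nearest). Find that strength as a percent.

#01de1a is rgb(1, 222, 26); #4da657 is rgb(77, 166, 87).
On the R channel (widest range): 77 ≈ 1 + (p/100)(128 − 1), so p ≈ 100×(77 − 1)/(128 − 1) = 7600/127 = 59.84.
p = 60 reproduces all three channels after rounding.

60%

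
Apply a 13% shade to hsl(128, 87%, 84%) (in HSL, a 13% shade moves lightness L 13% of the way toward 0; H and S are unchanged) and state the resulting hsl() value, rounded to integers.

L moves 13% from 84 toward 0: 84 − 10.92 = 73.08 → 73.
H and S are unchanged.

hsl(128, 87%, 73%)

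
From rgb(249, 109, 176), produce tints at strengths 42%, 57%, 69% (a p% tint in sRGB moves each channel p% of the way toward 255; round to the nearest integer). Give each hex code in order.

42%: (249 + 2.52 = 251.52→252, 109 + 61.32 = 170.32→170, 176 + 33.18 = 209.18→209) → #FCAAD1
57%: (249 + 3.42 = 252.42→252, 109 + 83.22 = 192.22→192, 176 + 45.03 = 221.03→221) → #FCC0DD
69%: (249 + 4.14 = 253.14→253, 109 + 100.74 = 209.74→210, 176 + 54.51 = 230.51→231) → #FDD2E7

#FCAAD1, #FCC0DD, #FDD2E7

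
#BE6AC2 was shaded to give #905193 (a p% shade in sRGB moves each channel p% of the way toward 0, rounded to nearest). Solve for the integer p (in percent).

#BE6AC2 is rgb(190, 106, 194); #905193 is rgb(144, 81, 147).
On the B channel (widest range): 147 ≈ 194 + (p/100)(0 − 194), so p ≈ 100×(147 − 194)/(0 − 194) = -4700/-194 = 24.23.
p = 24 reproduces all three channels after rounding.

24%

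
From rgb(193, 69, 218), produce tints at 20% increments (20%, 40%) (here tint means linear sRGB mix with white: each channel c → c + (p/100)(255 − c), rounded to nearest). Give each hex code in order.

#cd6ae1, #da8fe9

20%: (193 + 12.4 = 205.4→205, 69 + 37.2 = 106.2→106, 218 + 7.4 = 225.4→225) → #cd6ae1
40%: (193 + 24.8 = 217.8→218, 69 + 74.4 = 143.4→143, 218 + 14.8 = 232.8→233) → #da8fe9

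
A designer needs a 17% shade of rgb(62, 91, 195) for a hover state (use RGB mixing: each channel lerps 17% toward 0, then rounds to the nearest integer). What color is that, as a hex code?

Per channel, c → c + 0.17(0 − c):
  R: 62 + 0.17×(0−62) = 62 − 10.54 = 51.46 → 51
  G: 91 − 15.47 = 75.53 → 76
  B: 195 + 0.17×(0−195) = 195 − 33.15 = 161.85 → 162
rgb(51, 76, 162) = #334CA2.

#334CA2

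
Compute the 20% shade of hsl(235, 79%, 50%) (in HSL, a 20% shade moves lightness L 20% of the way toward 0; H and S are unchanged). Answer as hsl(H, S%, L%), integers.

hsl(235, 79%, 40%)

L moves 20% from 50 toward 0: 50 − 10 = 40 → 40.
H and S are unchanged.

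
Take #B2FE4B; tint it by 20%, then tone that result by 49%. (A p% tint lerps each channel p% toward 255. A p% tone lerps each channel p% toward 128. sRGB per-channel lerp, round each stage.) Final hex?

#B2FE4B is rgb(178, 254, 75).
Lerp each channel 20% toward 255:
  R: 178 + 15.4 = 193.4 → 193
  G: 254 + 0.2 = 254.2 → 254
  B: 75 + 36 = 111 → 111
After the tint: rgb(193, 254, 111) = #C1FE6F.
Lerp each channel 49% toward 128:
  R: 193 + 0.49×(128−193) = 193 − 31.85 = 161.15 → 161
  G: 254 + 0.49×(128−254) = 254 − 61.74 = 192.26 → 192
  B: 111 + 0.49×(128−111) = 111 + 8.33 = 119.33 → 119
rgb(161, 192, 119) = #A1C077.

#A1C077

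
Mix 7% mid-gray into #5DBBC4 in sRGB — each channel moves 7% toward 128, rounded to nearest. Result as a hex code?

#5FB7BF

#5DBBC4 is rgb(93, 187, 196).
Lerp each channel 7% toward 128:
  R: 93 + 0.07×(128−93) = 93 + 2.45 = 95.45 → 95
  G: 187 + 0.07×(128−187) = 187 − 4.13 = 182.87 → 183
  B: 196 − 4.76 = 191.24 → 191
rgb(95, 183, 191) = #5FB7BF.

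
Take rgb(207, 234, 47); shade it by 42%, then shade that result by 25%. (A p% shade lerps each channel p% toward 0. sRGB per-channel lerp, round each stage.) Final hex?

A 42% shade moves each channel 42% toward 0:
  R: 207 − 86.94 = 120.06 → 120
  G: 234 + 0.42×(0−234) = 234 − 98.28 = 135.72 → 136
  B: 47 + 0.42×(0−47) = 47 − 19.74 = 27.26 → 27
After the shade: rgb(120, 136, 27) = #78881b.
A 25% shade moves each channel 25% toward 0:
  R: 120 + 0.25×(0−120) = 120 − 30 = 90 → 90
  G: 136 − 34 = 102 → 102
  B: 27 − 6.75 = 20.25 → 20
rgb(90, 102, 20) = #5a6614.

#5a6614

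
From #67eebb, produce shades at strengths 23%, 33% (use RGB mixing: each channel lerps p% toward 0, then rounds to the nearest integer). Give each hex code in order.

#4fb790, #459f7d

#67eebb is rgb(103, 238, 187).
23%: (103 − 23.69 = 79.31→79, 238 − 54.74 = 183.26→183, 187 − 43.01 = 143.99→144) → #4fb790
33%: (103 − 33.99 = 69.01→69, 238 − 78.54 = 159.46→159, 187 − 61.71 = 125.29→125) → #459f7d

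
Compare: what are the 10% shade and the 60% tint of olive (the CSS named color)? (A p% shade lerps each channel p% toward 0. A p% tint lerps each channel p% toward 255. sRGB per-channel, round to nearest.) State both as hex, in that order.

CSS olive is rgb(128, 128, 0).
10% shade:
  R: 128 − 12.8 = 115.2 → 115
  G: 128 + 0.1×(0−128) = 128 − 12.8 = 115.2 → 115
  B: 0 + 0.1×(0−0) = 0 + 0 = 0 → 0
  → #737300
60% tint:
  R: 128 + 0.6×(255−128) = 128 + 76.2 = 204.2 → 204
  G: 128 + 76.2 = 204.2 → 204
  B: 0 + 0.6×(255−0) = 0 + 153 = 153 → 153
  → #CCCC99

#737300, #CCCC99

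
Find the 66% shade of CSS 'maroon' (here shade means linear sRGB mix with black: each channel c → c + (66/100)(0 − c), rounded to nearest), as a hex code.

CSS maroon is rgb(128, 0, 0).
Lerp each channel 66% toward 0:
  R: 128 − 84.48 = 43.52 → 44
  G: 0 + 0 = 0 → 0
  B: 0 + 0 = 0 → 0
rgb(44, 0, 0) = #2C0000.

#2C0000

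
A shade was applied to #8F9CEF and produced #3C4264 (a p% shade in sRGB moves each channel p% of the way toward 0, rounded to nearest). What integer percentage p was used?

58%

#8F9CEF is rgb(143, 156, 239); #3C4264 is rgb(60, 66, 100).
On the B channel (widest range): 100 ≈ 239 + (p/100)(0 − 239), so p ≈ 100×(100 − 239)/(0 − 239) = -13900/-239 = 58.16.
p = 58 reproduces all three channels after rounding.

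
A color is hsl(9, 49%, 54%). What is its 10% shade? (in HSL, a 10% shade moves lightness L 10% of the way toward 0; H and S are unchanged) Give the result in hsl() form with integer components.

L moves 10% from 54 toward 0: 54 − 5.4 = 48.6 → 49.
H and S are unchanged.

hsl(9, 49%, 49%)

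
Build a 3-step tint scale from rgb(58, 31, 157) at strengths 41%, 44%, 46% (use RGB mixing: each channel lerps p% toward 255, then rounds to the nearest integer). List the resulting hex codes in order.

#8B7BC5, #9182C8, #9586CA

41%: (58 + 80.77 = 138.77→139, 31 + 91.84 = 122.84→123, 157 + 40.18 = 197.18→197) → #8B7BC5
44%: (58 + 86.68 = 144.68→145, 31 + 98.56 = 129.56→130, 157 + 43.12 = 200.12→200) → #9182C8
46%: (58 + 90.62 = 148.62→149, 31 + 103.04 = 134.04→134, 157 + 45.08 = 202.08→202) → #9586CA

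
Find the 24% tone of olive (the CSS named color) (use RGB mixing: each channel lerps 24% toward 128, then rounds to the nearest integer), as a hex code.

#80801f

CSS olive is rgb(128, 128, 0).
Per channel, c → c + 0.24(128 − c):
  R: 128 + 0.24×(128−128) = 128 + 0 = 128 → 128
  G: 128 + 0.24×(128−128) = 128 + 0 = 128 → 128
  B: 0 + 30.72 = 30.72 → 31
rgb(128, 128, 31) = #80801f.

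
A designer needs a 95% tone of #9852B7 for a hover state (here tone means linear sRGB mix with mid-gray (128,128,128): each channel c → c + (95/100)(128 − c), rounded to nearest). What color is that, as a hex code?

#817E83

#9852B7 is rgb(152, 82, 183).
Lerp each channel 95% toward 128:
  R: 152 − 22.8 = 129.2 → 129
  G: 82 + 43.7 = 125.7 → 126
  B: 183 + 0.95×(128−183) = 183 − 52.25 = 130.75 → 131
rgb(129, 126, 131) = #817E83.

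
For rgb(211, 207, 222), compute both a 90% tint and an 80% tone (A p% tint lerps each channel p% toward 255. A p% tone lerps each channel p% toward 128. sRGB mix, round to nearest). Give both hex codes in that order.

90% tint:
  R: 211 + 0.9×(255−211) = 211 + 39.6 = 250.6 → 251
  G: 207 + 43.2 = 250.2 → 250
  B: 222 + 29.7 = 251.7 → 252
  → #fbfafc
80% tone:
  R: 211 + 0.8×(128−211) = 211 − 66.4 = 144.6 → 145
  G: 207 + 0.8×(128−207) = 207 − 63.2 = 143.8 → 144
  B: 222 + 0.8×(128−222) = 222 − 75.2 = 146.8 → 147
  → #919093

#fbfafc, #919093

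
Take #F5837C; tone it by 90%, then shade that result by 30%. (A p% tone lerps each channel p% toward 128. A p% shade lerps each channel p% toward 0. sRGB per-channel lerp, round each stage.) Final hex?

#625A5A

#F5837C is rgb(245, 131, 124).
Lerp each channel 90% toward 128:
  R: 245 + 0.9×(128−245) = 245 − 105.3 = 139.7 → 140
  G: 131 − 2.7 = 128.3 → 128
  B: 124 + 0.9×(128−124) = 124 + 3.6 = 127.6 → 128
After the tone: rgb(140, 128, 128) = #8C8080.
Lerp each channel 30% toward 0:
  R: 140 + 0.3×(0−140) = 140 − 42 = 98 → 98
  G: 128 + 0.3×(0−128) = 128 − 38.4 = 89.6 → 90
  B: 128 + 0.3×(0−128) = 128 − 38.4 = 89.6 → 90
rgb(98, 90, 90) = #625A5A.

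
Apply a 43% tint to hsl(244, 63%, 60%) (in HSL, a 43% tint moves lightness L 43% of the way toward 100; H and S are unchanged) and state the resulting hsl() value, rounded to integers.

hsl(244, 63%, 77%)

L moves 43% from 60 toward 100: 60 + 17.2 = 77.2 → 77.
H and S are unchanged.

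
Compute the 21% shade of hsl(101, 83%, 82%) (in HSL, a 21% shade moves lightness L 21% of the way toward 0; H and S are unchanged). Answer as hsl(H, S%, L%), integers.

hsl(101, 83%, 65%)

L moves 21% from 82 toward 0: 82 − 17.22 = 64.78 → 65.
H and S are unchanged.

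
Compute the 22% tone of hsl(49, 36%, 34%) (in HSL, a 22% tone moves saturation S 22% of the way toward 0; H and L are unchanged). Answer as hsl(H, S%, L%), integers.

hsl(49, 28%, 34%)

S moves 22% from 36 toward 0: 36 − 7.92 = 28.08 → 28.
H and L are unchanged.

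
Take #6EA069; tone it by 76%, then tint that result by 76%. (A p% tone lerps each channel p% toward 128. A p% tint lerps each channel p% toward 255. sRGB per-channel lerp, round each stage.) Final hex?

#6EA069 is rgb(110, 160, 105).
A 76% tone moves each channel 76% toward 128:
  R: 110 + 13.68 = 123.68 → 124
  G: 160 − 24.32 = 135.68 → 136
  B: 105 + 0.76×(128−105) = 105 + 17.48 = 122.48 → 122
After the tone: rgb(124, 136, 122) = #7C887A.
A 76% tint moves each channel 76% toward 255:
  R: 124 + 99.56 = 223.56 → 224
  G: 136 + 90.44 = 226.44 → 226
  B: 122 + 0.76×(255−122) = 122 + 101.08 = 223.08 → 223
rgb(224, 226, 223) = #E0E2DF.

#E0E2DF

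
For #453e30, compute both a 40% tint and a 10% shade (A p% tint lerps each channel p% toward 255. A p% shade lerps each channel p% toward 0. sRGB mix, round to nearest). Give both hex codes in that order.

#8f8b83, #3e382b

#453e30 is rgb(69, 62, 48).
40% tint:
  R: 69 + 0.4×(255−69) = 69 + 74.4 = 143.4 → 143
  G: 62 + 0.4×(255−62) = 62 + 77.2 = 139.2 → 139
  B: 48 + 0.4×(255−48) = 48 + 82.8 = 130.8 → 131
  → #8f8b83
10% shade:
  R: 69 − 6.9 = 62.1 → 62
  G: 62 + 0.1×(0−62) = 62 − 6.2 = 55.8 → 56
  B: 48 − 4.8 = 43.2 → 43
  → #3e382b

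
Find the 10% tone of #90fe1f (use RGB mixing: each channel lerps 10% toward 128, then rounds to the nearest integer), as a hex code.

#8ef129

#90fe1f is rgb(144, 254, 31).
Per channel, c → c + 0.1(128 − c):
  R: 144 + 0.1×(128−144) = 144 − 1.6 = 142.4 → 142
  G: 254 + 0.1×(128−254) = 254 − 12.6 = 241.4 → 241
  B: 31 + 9.7 = 40.7 → 41
rgb(142, 241, 41) = #8ef129.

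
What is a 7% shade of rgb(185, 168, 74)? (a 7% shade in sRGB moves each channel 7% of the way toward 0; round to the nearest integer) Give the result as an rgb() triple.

Per channel, c → c + 0.07(0 − c):
  R: 185 − 12.95 = 172.05 → 172
  G: 168 − 11.76 = 156.24 → 156
  B: 74 + 0.07×(0−74) = 74 − 5.18 = 68.82 → 69

rgb(172, 156, 69)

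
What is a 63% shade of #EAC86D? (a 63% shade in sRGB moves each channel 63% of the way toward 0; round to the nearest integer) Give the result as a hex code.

#574A28

#EAC86D is rgb(234, 200, 109).
A 63% shade moves each channel 63% toward 0:
  R: 234 + 0.63×(0−234) = 234 − 147.42 = 86.58 → 87
  G: 200 − 126 = 74 → 74
  B: 109 + 0.63×(0−109) = 109 − 68.67 = 40.33 → 40
rgb(87, 74, 40) = #574A28.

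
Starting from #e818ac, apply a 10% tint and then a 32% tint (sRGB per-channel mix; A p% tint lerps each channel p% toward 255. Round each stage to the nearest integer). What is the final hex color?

#e818ac is rgb(232, 24, 172).
Lerp each channel 10% toward 255:
  R: 232 + 2.3 = 234.3 → 234
  G: 24 + 0.1×(255−24) = 24 + 23.1 = 47.1 → 47
  B: 172 + 8.3 = 180.3 → 180
After the tint: rgb(234, 47, 180) = #ea2fb4.
Per channel, c → c + 0.32(255 − c):
  R: 234 + 0.32×(255−234) = 234 + 6.72 = 240.72 → 241
  G: 47 + 66.56 = 113.56 → 114
  B: 180 + 0.32×(255−180) = 180 + 24 = 204 → 204
rgb(241, 114, 204) = #f172cc.

#f172cc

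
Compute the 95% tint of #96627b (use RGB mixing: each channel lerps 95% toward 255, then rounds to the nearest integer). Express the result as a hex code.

#96627b is rgb(150, 98, 123).
Lerp each channel 95% toward 255:
  R: 150 + 0.95×(255−150) = 150 + 99.75 = 249.75 → 250
  G: 98 + 0.95×(255−98) = 98 + 149.15 = 247.15 → 247
  B: 123 + 0.95×(255−123) = 123 + 125.4 = 248.4 → 248
rgb(250, 247, 248) = #faf7f8.

#faf7f8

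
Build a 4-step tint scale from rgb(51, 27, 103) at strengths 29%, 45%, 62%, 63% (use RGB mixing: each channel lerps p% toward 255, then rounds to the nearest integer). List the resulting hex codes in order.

29%: (51 + 59.16 = 110.16→110, 27 + 66.12 = 93.12→93, 103 + 44.08 = 147.08→147) → #6e5d93
45%: (51 + 91.8 = 142.8→143, 27 + 102.6 = 129.6→130, 103 + 68.4 = 171.4→171) → #8f82ab
62%: (51 + 126.48 = 177.48→177, 27 + 141.36 = 168.36→168, 103 + 94.24 = 197.24→197) → #b1a8c5
63%: (51 + 128.52 = 179.52→180, 27 + 143.64 = 170.64→171, 103 + 95.76 = 198.76→199) → #b4abc7

#6e5d93, #8f82ab, #b1a8c5, #b4abc7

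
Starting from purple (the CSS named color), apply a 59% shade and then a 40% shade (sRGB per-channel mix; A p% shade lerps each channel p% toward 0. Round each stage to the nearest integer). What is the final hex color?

#1f001f

CSS purple is rgb(128, 0, 128).
Per channel, c → c + 0.59(0 − c):
  R: 128 + 0.59×(0−128) = 128 − 75.52 = 52.48 → 52
  G: 0 + 0.59×(0−0) = 0 + 0 = 0 → 0
  B: 128 − 75.52 = 52.48 → 52
After the shade: rgb(52, 0, 52) = #340034.
Lerp each channel 40% toward 0:
  R: 52 + 0.4×(0−52) = 52 − 20.8 = 31.2 → 31
  G: 0 + 0.4×(0−0) = 0 + 0 = 0 → 0
  B: 52 − 20.8 = 31.2 → 31
rgb(31, 0, 31) = #1f001f.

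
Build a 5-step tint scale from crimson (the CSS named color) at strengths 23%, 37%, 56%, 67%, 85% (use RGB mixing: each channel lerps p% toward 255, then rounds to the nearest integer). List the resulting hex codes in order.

#e44a69, #e96b84, #f098a9, #f3b1bf, #fadce2

CSS crimson is rgb(220, 20, 60).
23%: (220 + 8.05 = 228.05→228, 20 + 54.05 = 74.05→74, 60 + 44.85 = 104.85→105) → #e44a69
37%: (220 + 12.95 = 232.95→233, 20 + 86.95 = 106.95→107, 60 + 72.15 = 132.15→132) → #e96b84
56%: (220 + 19.6 = 239.6→240, 20 + 131.6 = 151.6→152, 60 + 109.2 = 169.2→169) → #f098a9
67%: (220 + 23.45 = 243.45→243, 20 + 157.45 = 177.45→177, 60 + 130.65 = 190.65→191) → #f3b1bf
85%: (220 + 29.75 = 249.75→250, 20 + 199.75 = 219.75→220, 60 + 165.75 = 225.75→226) → #fadce2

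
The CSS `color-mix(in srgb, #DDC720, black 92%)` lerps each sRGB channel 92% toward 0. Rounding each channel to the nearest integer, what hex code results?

#DDC720 is rgb(221, 199, 32).
Lerp each channel 92% toward 0:
  R: 221 + 0.92×(0−221) = 221 − 203.32 = 17.68 → 18
  G: 199 + 0.92×(0−199) = 199 − 183.08 = 15.92 → 16
  B: 32 − 29.44 = 2.56 → 3
rgb(18, 16, 3) = #121003.

#121003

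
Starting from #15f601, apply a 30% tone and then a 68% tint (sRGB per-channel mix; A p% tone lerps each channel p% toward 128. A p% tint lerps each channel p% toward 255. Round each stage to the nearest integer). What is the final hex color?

#bef1ba

#15f601 is rgb(21, 246, 1).
A 30% tone moves each channel 30% toward 128:
  R: 21 + 32.1 = 53.1 → 53
  G: 246 − 35.4 = 210.6 → 211
  B: 1 + 0.3×(128−1) = 1 + 38.1 = 39.1 → 39
After the tone: rgb(53, 211, 39) = #35d327.
Lerp each channel 68% toward 255:
  R: 53 + 137.36 = 190.36 → 190
  G: 211 + 0.68×(255−211) = 211 + 29.92 = 240.92 → 241
  B: 39 + 0.68×(255−39) = 39 + 146.88 = 185.88 → 186
rgb(190, 241, 186) = #bef1ba.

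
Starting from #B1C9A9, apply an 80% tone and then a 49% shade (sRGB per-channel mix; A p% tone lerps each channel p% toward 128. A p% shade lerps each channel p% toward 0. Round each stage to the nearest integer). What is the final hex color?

#464945

#B1C9A9 is rgb(177, 201, 169).
An 80% tone moves each channel 80% toward 128:
  R: 177 + 0.8×(128−177) = 177 − 39.2 = 137.8 → 138
  G: 201 − 58.4 = 142.6 → 143
  B: 169 − 32.8 = 136.2 → 136
After the tone: rgb(138, 143, 136) = #8A8F88.
Lerp each channel 49% toward 0:
  R: 138 + 0.49×(0−138) = 138 − 67.62 = 70.38 → 70
  G: 143 + 0.49×(0−143) = 143 − 70.07 = 72.93 → 73
  B: 136 + 0.49×(0−136) = 136 − 66.64 = 69.36 → 69
rgb(70, 73, 69) = #464945.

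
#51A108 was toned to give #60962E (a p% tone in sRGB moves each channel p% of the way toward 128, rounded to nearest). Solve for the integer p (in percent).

#51A108 is rgb(81, 161, 8); #60962E is rgb(96, 150, 46).
On the B channel (widest range): 46 ≈ 8 + (p/100)(128 − 8), so p ≈ 100×(46 − 8)/(128 − 8) = 3800/120 = 31.67.
p = 32 reproduces all three channels after rounding.

32%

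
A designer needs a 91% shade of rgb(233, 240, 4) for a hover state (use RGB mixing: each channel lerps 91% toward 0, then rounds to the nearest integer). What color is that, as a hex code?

A 91% shade moves each channel 91% toward 0:
  R: 233 + 0.91×(0−233) = 233 − 212.03 = 20.97 → 21
  G: 240 + 0.91×(0−240) = 240 − 218.4 = 21.6 → 22
  B: 4 + 0.91×(0−4) = 4 − 3.64 = 0.36 → 0
rgb(21, 22, 0) = #151600.

#151600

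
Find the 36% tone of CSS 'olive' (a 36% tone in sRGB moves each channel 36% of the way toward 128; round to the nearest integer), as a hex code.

CSS olive is rgb(128, 128, 0).
Per channel, c → c + 0.36(128 − c):
  R: 128 + 0.36×(128−128) = 128 + 0 = 128 → 128
  G: 128 + 0 = 128 → 128
  B: 0 + 0.36×(128−0) = 0 + 46.08 = 46.08 → 46
rgb(128, 128, 46) = #80802E.

#80802E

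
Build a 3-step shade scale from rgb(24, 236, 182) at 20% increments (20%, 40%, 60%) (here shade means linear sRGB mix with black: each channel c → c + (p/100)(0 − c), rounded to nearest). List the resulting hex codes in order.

#13bd92, #0e8e6d, #0a5e49

20%: (24 − 4.8 = 19.2→19, 236 − 47.2 = 188.8→189, 182 − 36.4 = 145.6→146) → #13bd92
40%: (24 − 9.6 = 14.4→14, 236 − 94.4 = 141.6→142, 182 − 72.8 = 109.2→109) → #0e8e6d
60%: (24 − 14.4 = 9.6→10, 236 − 141.6 = 94.4→94, 182 − 109.2 = 72.8→73) → #0a5e49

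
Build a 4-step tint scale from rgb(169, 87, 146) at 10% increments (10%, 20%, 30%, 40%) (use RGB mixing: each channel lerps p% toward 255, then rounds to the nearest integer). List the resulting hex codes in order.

10%: (169 + 8.6 = 177.6→178, 87 + 16.8 = 103.8→104, 146 + 10.9 = 156.9→157) → #b2689d
20%: (169 + 17.2 = 186.2→186, 87 + 33.6 = 120.6→121, 146 + 21.8 = 167.8→168) → #ba79a8
30%: (169 + 25.8 = 194.8→195, 87 + 50.4 = 137.4→137, 146 + 32.7 = 178.7→179) → #c389b3
40%: (169 + 34.4 = 203.4→203, 87 + 67.2 = 154.2→154, 146 + 43.6 = 189.6→190) → #cb9abe

#b2689d, #ba79a8, #c389b3, #cb9abe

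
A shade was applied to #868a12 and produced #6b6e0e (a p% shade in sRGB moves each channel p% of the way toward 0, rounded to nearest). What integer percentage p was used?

20%

#868a12 is rgb(134, 138, 18); #6b6e0e is rgb(107, 110, 14).
On the G channel (widest range): 110 ≈ 138 + (p/100)(0 − 138), so p ≈ 100×(110 − 138)/(0 − 138) = -2800/-138 = 20.29.
p = 20 reproduces all three channels after rounding.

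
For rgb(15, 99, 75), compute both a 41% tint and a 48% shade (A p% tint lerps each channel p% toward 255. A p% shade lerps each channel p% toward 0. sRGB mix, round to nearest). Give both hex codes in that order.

#71a395, #083327

41% tint:
  R: 15 + 98.4 = 113.4 → 113
  G: 99 + 63.96 = 162.96 → 163
  B: 75 + 0.41×(255−75) = 75 + 73.8 = 148.8 → 149
  → #71a395
48% shade:
  R: 15 − 7.2 = 7.8 → 8
  G: 99 − 47.52 = 51.48 → 51
  B: 75 − 36 = 39 → 39
  → #083327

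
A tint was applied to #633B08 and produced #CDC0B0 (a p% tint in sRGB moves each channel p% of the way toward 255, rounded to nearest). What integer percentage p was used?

#633B08 is rgb(99, 59, 8); #CDC0B0 is rgb(205, 192, 176).
On the B channel (widest range): 176 ≈ 8 + (p/100)(255 − 8), so p ≈ 100×(176 − 8)/(255 − 8) = 16800/247 = 68.02.
p = 68 reproduces all three channels after rounding.

68%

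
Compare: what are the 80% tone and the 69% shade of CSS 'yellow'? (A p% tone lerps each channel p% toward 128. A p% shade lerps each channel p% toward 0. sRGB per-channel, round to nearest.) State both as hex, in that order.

CSS yellow is rgb(255, 255, 0).
80% tone:
  R: 255 + 0.8×(128−255) = 255 − 101.6 = 153.4 → 153
  G: 255 + 0.8×(128−255) = 255 − 101.6 = 153.4 → 153
  B: 0 + 102.4 = 102.4 → 102
  → #999966
69% shade:
  R: 255 + 0.69×(0−255) = 255 − 175.95 = 79.05 → 79
  G: 255 + 0.69×(0−255) = 255 − 175.95 = 79.05 → 79
  B: 0 + 0.69×(0−0) = 0 + 0 = 0 → 0
  → #4F4F00

#999966, #4F4F00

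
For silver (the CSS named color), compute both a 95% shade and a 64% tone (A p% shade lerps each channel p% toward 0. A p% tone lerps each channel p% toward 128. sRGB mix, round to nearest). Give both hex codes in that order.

CSS silver is rgb(192, 192, 192).
95% shade:
  R: 192 − 182.4 = 9.6 → 10
  G: 192 + 0.95×(0−192) = 192 − 182.4 = 9.6 → 10
  B: 192 + 0.95×(0−192) = 192 − 182.4 = 9.6 → 10
  → #0a0a0a
64% tone:
  R: 192 + 0.64×(128−192) = 192 − 40.96 = 151.04 → 151
  G: 192 − 40.96 = 151.04 → 151
  B: 192 − 40.96 = 151.04 → 151
  → #979797

#0a0a0a, #979797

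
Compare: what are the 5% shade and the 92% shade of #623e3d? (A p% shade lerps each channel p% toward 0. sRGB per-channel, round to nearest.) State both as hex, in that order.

#623e3d is rgb(98, 62, 61).
5% shade:
  R: 98 + 0.05×(0−98) = 98 − 4.9 = 93.1 → 93
  G: 62 − 3.1 = 58.9 → 59
  B: 61 − 3.05 = 57.95 → 58
  → #5d3b3a
92% shade:
  R: 98 + 0.92×(0−98) = 98 − 90.16 = 7.84 → 8
  G: 62 + 0.92×(0−62) = 62 − 57.04 = 4.96 → 5
  B: 61 + 0.92×(0−61) = 61 − 56.12 = 4.88 → 5
  → #080505

#5d3b3a, #080505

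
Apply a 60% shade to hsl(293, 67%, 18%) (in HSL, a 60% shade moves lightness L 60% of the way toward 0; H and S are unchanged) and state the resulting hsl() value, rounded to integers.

hsl(293, 67%, 7%)

L moves 60% from 18 toward 0: 18 − 10.8 = 7.2 → 7.
H and S are unchanged.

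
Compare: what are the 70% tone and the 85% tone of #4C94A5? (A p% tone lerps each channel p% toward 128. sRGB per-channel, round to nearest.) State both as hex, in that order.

#70868B, #788386

#4C94A5 is rgb(76, 148, 165).
70% tone:
  R: 76 + 36.4 = 112.4 → 112
  G: 148 − 14 = 134 → 134
  B: 165 − 25.9 = 139.1 → 139
  → #70868B
85% tone:
  R: 76 + 44.2 = 120.2 → 120
  G: 148 + 0.85×(128−148) = 148 − 17 = 131 → 131
  B: 165 + 0.85×(128−165) = 165 − 31.45 = 133.55 → 134
  → #788386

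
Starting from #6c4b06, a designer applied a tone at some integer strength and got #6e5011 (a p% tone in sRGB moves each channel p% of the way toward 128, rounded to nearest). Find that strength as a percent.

9%

#6c4b06 is rgb(108, 75, 6); #6e5011 is rgb(110, 80, 17).
On the B channel (widest range): 17 ≈ 6 + (p/100)(128 − 6), so p ≈ 100×(17 − 6)/(128 − 6) = 1100/122 = 9.02.
p = 9 reproduces all three channels after rounding.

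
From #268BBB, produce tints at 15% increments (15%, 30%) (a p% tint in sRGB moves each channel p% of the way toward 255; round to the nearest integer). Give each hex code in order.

#268BBB is rgb(38, 139, 187).
15%: (38 + 32.55 = 70.55→71, 139 + 17.4 = 156.4→156, 187 + 10.2 = 197.2→197) → #479CC5
30%: (38 + 65.1 = 103.1→103, 139 + 34.8 = 173.8→174, 187 + 20.4 = 207.4→207) → #67AECF

#479CC5, #67AECF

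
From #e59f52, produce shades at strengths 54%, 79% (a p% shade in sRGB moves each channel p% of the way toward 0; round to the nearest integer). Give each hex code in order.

#e59f52 is rgb(229, 159, 82).
54%: (229 − 123.66 = 105.34→105, 159 − 85.86 = 73.14→73, 82 − 44.28 = 37.72→38) → #694926
79%: (229 − 180.91 = 48.09→48, 159 − 125.61 = 33.39→33, 82 − 64.78 = 17.22→17) → #302111

#694926, #302111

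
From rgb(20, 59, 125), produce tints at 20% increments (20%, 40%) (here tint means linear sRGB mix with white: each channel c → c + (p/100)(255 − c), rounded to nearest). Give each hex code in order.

#436297, #7289b1

20%: (20 + 47 = 67→67, 59 + 39.2 = 98.2→98, 125 + 26 = 151→151) → #436297
40%: (20 + 94 = 114→114, 59 + 78.4 = 137.4→137, 125 + 52 = 177→177) → #7289b1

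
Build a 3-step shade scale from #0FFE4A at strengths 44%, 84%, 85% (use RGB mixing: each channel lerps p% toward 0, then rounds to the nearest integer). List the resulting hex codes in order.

#0FFE4A is rgb(15, 254, 74).
44%: (15 − 6.6 = 8.4→8, 254 − 111.76 = 142.24→142, 74 − 32.56 = 41.44→41) → #088E29
84%: (15 − 12.6 = 2.4→2, 254 − 213.36 = 40.64→41, 74 − 62.16 = 11.84→12) → #02290C
85%: (15 − 12.75 = 2.25→2, 254 − 215.9 = 38.1→38, 74 − 62.9 = 11.1→11) → #02260B

#088E29, #02290C, #02260B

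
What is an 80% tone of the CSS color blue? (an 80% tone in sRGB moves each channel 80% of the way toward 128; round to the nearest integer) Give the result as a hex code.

CSS blue is rgb(0, 0, 255).
An 80% tone moves each channel 80% toward 128:
  R: 0 + 102.4 = 102.4 → 102
  G: 0 + 102.4 = 102.4 → 102
  B: 255 + 0.8×(128−255) = 255 − 101.6 = 153.4 → 153
rgb(102, 102, 153) = #666699.

#666699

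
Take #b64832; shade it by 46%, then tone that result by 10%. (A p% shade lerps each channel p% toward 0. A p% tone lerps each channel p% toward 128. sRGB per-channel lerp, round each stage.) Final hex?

#b64832 is rgb(182, 72, 50).
Lerp each channel 46% toward 0:
  R: 182 − 83.72 = 98.28 → 98
  G: 72 − 33.12 = 38.88 → 39
  B: 50 − 23 = 27 → 27
After the shade: rgb(98, 39, 27) = #62271b.
Per channel, c → c + 0.1(128 − c):
  R: 98 + 0.1×(128−98) = 98 + 3 = 101 → 101
  G: 39 + 0.1×(128−39) = 39 + 8.9 = 47.9 → 48
  B: 27 + 0.1×(128−27) = 27 + 10.1 = 37.1 → 37
rgb(101, 48, 37) = #653025.

#653025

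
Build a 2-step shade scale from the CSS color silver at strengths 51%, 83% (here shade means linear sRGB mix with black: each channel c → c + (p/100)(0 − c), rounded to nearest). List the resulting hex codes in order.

CSS silver is rgb(192, 192, 192).
51%: (192 − 97.92 = 94.08→94, 192 − 97.92 = 94.08→94, 192 − 97.92 = 94.08→94) → #5E5E5E
83%: (192 − 159.36 = 32.64→33, 192 − 159.36 = 32.64→33, 192 − 159.36 = 32.64→33) → #212121

#5E5E5E, #212121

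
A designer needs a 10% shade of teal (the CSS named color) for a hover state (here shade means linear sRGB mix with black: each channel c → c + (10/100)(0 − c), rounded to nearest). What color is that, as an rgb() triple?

CSS teal is rgb(0, 128, 128).
A 10% shade moves each channel 10% toward 0:
  R: 0 + 0 = 0 → 0
  G: 128 − 12.8 = 115.2 → 115
  B: 128 + 0.1×(0−128) = 128 − 12.8 = 115.2 → 115

rgb(0, 115, 115)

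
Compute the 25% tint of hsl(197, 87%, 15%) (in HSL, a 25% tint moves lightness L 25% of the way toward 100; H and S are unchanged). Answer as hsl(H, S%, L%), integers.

hsl(197, 87%, 36%)

L moves 25% from 15 toward 100: 15 + 21.25 = 36.25 → 36.
H and S are unchanged.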